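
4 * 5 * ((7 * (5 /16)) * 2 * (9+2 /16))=12775 /16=798.44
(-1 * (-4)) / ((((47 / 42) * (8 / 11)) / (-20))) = -98.30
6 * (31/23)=186/23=8.09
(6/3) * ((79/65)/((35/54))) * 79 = 674028/2275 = 296.28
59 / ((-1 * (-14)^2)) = -59 / 196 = -0.30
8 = 8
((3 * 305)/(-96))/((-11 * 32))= 305/11264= 0.03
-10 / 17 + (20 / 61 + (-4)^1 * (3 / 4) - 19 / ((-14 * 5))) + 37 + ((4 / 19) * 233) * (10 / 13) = 1286347961 / 17929730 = 71.74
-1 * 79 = -79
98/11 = 8.91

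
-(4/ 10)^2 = -4/ 25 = -0.16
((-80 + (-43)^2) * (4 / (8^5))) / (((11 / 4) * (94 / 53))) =93757 / 2117632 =0.04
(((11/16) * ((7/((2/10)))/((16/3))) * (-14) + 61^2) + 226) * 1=497131/128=3883.84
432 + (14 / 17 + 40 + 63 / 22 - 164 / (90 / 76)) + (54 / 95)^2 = 337.52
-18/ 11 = -1.64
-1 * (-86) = 86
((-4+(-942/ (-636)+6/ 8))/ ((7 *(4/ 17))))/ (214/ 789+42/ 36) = -5029875/ 6734392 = -0.75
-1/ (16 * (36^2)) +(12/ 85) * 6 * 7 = 10450859/ 1762560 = 5.93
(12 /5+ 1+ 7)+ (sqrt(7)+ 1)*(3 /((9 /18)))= 6*sqrt(7)+ 82 /5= 32.27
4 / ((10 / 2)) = 4 / 5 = 0.80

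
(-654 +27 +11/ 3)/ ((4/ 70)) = -32725/ 3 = -10908.33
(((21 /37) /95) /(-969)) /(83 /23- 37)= 161 /871944960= 0.00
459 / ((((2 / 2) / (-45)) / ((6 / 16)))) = -61965 / 8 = -7745.62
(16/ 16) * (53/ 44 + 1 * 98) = 4365/ 44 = 99.20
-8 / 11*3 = -24 / 11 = -2.18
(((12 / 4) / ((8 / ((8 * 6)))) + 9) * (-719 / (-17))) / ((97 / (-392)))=-7609896 / 1649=-4614.86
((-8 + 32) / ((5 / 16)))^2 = 147456 / 25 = 5898.24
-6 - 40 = -46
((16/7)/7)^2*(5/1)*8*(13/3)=18.48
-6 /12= -1 /2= -0.50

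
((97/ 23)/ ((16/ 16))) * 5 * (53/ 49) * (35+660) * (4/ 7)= 71459900/ 7889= 9058.17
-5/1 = -5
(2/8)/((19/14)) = 7/38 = 0.18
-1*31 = -31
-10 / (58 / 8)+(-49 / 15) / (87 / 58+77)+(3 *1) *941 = 192699743 / 68295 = 2821.58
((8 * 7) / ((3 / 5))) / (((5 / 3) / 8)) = 448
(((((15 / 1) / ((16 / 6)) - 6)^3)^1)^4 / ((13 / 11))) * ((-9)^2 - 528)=-0.00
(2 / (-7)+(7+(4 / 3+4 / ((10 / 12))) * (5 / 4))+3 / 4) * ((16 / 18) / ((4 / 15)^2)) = 31775 / 168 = 189.14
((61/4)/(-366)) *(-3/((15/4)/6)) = 1/5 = 0.20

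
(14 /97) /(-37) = -14 /3589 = -0.00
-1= -1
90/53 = 1.70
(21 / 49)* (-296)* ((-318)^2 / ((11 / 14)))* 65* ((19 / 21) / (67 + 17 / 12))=-887205346560 / 63217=-14034284.24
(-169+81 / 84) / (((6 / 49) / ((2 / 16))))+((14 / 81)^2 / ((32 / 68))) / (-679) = -6986801773 / 40730688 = -171.54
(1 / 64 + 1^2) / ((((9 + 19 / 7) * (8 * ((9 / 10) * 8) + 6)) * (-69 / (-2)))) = 0.00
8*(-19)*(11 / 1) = -1672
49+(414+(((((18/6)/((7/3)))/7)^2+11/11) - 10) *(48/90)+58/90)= 49577792/108045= 458.86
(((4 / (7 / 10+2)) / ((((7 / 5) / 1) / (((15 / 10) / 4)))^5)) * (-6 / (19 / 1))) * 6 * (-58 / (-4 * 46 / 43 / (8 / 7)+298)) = 1578234375 / 2068746469888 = 0.00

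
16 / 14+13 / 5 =131 / 35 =3.74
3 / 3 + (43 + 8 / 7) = 316 / 7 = 45.14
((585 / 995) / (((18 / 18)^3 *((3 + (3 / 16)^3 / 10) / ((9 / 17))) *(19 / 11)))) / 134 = 79073280 / 176435415671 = 0.00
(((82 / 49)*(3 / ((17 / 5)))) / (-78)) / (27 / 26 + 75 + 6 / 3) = -410 / 1690157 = -0.00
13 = 13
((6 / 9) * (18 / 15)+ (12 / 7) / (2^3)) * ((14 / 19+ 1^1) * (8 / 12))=781 / 665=1.17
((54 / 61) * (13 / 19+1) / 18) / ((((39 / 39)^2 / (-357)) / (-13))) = 445536 / 1159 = 384.41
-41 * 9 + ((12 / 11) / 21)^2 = -2187785 / 5929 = -369.00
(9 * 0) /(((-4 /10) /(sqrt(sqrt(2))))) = 0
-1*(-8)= 8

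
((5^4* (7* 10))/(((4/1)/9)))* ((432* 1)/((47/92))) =3912300000/47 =83240425.53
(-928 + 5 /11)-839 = -19432 /11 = -1766.55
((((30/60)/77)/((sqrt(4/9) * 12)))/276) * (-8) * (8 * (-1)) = 1/5313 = 0.00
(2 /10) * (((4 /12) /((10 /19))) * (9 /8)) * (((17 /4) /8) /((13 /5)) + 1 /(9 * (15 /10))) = 59413 /1497600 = 0.04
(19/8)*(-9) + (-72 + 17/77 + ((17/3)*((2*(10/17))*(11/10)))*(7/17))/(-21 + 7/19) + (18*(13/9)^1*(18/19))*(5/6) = 18163573/7312074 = 2.48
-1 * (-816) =816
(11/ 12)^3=0.77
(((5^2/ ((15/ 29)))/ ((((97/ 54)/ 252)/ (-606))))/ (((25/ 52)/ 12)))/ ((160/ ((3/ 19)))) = -101212.51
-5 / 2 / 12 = -5 / 24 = -0.21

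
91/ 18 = 5.06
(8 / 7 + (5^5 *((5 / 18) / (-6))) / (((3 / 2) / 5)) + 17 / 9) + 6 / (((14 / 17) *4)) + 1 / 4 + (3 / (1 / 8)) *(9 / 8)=-255235 / 567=-450.15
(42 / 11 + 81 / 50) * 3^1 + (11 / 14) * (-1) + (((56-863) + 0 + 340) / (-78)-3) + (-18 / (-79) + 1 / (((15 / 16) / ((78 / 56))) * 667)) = 148316296267 / 7911853950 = 18.75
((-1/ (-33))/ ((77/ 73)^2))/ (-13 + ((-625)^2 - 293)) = 5329/ 76368644583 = 0.00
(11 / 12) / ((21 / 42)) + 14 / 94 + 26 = 7891 / 282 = 27.98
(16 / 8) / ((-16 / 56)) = -7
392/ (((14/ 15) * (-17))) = -420/ 17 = -24.71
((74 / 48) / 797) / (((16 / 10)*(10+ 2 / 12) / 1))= 185 / 1555744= 0.00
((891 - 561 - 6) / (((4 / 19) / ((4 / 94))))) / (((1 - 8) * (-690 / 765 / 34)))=2668626 / 7567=352.67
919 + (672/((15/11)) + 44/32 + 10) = 56927/40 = 1423.18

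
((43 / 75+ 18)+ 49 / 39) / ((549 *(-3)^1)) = -19334 / 1605825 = -0.01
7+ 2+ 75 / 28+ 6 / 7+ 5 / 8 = 737 / 56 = 13.16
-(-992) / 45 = 992 / 45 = 22.04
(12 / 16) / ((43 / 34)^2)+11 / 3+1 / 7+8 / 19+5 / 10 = 7671841 / 1475502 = 5.20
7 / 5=1.40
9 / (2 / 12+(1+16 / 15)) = 270 / 67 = 4.03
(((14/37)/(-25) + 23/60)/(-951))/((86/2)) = -4087/453912300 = -0.00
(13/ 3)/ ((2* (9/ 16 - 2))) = -104/ 69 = -1.51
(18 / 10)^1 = 9 / 5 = 1.80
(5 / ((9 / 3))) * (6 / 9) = 1.11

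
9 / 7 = 1.29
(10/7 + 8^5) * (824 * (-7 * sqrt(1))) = -189014064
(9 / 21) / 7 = 0.06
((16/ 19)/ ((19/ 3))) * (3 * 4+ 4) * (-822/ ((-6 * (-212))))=-1.37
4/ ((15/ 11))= 2.93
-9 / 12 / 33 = -1 / 44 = -0.02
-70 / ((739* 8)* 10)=-7 / 5912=-0.00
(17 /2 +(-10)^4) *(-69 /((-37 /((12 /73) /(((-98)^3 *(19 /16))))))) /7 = -447948 /1142254141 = -0.00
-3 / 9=-1 / 3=-0.33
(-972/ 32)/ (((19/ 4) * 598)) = -243/ 22724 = -0.01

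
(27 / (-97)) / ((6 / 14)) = -0.65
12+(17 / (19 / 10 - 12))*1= 1042 / 101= 10.32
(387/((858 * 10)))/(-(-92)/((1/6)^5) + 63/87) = 1247/19778224180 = 0.00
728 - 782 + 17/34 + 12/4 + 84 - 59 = -51/2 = -25.50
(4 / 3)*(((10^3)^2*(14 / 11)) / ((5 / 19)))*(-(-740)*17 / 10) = 267702400000 / 33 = 8112193939.39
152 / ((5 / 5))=152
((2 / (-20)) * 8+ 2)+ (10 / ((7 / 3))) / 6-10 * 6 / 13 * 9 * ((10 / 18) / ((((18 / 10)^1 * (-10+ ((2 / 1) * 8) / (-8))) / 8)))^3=550385111 / 241805655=2.28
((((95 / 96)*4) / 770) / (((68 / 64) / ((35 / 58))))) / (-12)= -95 / 390456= -0.00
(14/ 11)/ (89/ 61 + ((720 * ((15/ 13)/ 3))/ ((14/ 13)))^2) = 41846/ 2174087971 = 0.00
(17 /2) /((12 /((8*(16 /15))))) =272 /45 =6.04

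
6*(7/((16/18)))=47.25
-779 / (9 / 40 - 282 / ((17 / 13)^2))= 9005240 / 1903719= 4.73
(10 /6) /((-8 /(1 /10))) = -1 /48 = -0.02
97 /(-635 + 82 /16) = -776 /5039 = -0.15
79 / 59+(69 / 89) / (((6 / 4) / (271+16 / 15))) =11181299 / 78765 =141.96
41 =41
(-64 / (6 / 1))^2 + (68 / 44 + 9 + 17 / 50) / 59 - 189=-21914767 / 292050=-75.04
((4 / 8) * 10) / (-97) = -5 / 97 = -0.05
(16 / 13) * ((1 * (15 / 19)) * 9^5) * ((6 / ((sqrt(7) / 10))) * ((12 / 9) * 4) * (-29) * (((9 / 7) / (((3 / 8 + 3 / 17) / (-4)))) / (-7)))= -8585229533184 * sqrt(7) / 84721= -268108052.23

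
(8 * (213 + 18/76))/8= 8103/38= 213.24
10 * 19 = 190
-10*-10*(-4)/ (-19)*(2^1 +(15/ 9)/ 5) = 2800/ 57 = 49.12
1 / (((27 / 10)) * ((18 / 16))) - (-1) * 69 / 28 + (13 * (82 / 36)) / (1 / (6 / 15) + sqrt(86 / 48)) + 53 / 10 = 15.81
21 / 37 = 0.57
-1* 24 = -24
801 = 801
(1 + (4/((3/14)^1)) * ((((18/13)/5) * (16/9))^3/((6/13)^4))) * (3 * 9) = 1521319/1125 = 1352.28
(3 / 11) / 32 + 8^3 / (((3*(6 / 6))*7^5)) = 0.02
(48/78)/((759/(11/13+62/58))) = 5776/3719859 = 0.00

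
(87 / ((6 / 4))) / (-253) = -58 / 253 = -0.23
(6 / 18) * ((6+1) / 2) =7 / 6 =1.17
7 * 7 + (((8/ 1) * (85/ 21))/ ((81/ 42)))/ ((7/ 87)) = 48701/ 189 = 257.68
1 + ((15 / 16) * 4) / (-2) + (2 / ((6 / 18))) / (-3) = -23 / 8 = -2.88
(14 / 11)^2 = 196 / 121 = 1.62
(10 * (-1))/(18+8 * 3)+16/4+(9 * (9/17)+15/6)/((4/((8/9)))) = 5758/1071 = 5.38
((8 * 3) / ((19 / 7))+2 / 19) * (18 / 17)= 180 / 19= 9.47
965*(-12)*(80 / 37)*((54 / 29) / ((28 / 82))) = -1025524800 / 7511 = -136536.39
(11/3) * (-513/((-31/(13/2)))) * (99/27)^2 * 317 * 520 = 27096151940/31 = 874069417.42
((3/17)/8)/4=0.01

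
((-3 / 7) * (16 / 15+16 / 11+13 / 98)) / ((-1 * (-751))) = -42913 / 28335230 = -0.00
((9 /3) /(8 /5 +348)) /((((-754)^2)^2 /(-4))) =-15 /141242963265872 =-0.00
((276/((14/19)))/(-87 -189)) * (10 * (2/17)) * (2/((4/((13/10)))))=-247/238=-1.04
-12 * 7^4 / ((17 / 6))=-172872 / 17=-10168.94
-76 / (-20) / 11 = 19 / 55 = 0.35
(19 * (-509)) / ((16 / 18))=-87039 / 8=-10879.88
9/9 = 1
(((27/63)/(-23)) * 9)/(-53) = 27/8533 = 0.00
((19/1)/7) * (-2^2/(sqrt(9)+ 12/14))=-76/27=-2.81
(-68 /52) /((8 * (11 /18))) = -153 /572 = -0.27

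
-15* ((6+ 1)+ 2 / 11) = -1185 / 11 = -107.73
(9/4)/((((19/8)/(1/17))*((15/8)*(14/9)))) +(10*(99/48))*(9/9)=20.64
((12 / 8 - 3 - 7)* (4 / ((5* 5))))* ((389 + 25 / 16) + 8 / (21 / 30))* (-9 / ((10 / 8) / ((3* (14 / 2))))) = 20665557 / 250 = 82662.23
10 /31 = 0.32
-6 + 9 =3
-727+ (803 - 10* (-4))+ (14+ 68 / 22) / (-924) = 294709 / 2541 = 115.98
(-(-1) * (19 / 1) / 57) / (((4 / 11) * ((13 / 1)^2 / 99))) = 363 / 676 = 0.54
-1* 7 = -7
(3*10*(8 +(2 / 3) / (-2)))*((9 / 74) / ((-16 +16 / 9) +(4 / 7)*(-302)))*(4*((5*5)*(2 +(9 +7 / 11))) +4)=-209373255 / 1197394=-174.86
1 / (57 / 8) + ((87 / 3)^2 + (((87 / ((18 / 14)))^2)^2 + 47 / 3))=32266770565 / 1539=20966062.75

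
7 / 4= 1.75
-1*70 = -70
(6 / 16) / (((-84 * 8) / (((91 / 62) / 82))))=-13 / 1301504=-0.00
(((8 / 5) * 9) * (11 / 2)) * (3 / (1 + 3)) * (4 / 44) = 27 / 5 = 5.40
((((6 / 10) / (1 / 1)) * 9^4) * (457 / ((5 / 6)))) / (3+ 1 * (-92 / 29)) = -1565152794 / 125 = -12521222.35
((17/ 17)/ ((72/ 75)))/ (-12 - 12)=-25/ 576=-0.04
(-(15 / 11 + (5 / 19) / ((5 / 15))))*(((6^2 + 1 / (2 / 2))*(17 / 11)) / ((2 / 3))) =-424575 / 2299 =-184.68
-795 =-795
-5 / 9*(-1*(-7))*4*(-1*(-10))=-1400 / 9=-155.56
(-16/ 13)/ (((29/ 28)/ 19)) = -8512/ 377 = -22.58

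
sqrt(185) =13.60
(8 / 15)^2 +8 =1864 / 225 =8.28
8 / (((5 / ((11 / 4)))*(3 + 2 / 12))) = 132 / 95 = 1.39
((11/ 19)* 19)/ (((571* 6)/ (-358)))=-1.15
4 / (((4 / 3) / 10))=30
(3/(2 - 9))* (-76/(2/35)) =570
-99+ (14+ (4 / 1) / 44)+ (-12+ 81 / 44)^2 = 35425 / 1936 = 18.30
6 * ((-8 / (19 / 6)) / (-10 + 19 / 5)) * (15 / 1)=21600 / 589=36.67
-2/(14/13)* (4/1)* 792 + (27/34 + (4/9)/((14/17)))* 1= -1799921/306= -5882.09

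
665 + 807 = 1472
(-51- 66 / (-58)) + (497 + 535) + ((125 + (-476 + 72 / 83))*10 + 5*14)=-5895194 / 2407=-2449.19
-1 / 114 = -0.01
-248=-248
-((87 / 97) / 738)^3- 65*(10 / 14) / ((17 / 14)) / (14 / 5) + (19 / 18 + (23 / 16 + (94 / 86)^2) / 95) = -7141168052494363121191 / 568012636636730575920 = -12.57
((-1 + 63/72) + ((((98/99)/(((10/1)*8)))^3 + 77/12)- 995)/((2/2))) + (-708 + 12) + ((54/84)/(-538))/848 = -10440864782877126449/6197431673664000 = -1684.71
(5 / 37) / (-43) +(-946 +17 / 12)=-18034045 / 19092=-944.59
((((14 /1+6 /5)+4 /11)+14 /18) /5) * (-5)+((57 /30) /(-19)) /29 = -469261 /28710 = -16.34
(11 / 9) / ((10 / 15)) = 11 / 6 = 1.83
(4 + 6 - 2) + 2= 10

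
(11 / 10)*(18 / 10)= 99 / 50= 1.98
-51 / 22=-2.32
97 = 97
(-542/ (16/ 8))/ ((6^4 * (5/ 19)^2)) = -97831/ 32400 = -3.02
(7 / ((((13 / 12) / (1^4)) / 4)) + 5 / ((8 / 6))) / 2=1539 / 104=14.80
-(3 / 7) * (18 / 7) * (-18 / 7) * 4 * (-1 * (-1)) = 3888 / 343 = 11.34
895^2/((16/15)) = 750960.94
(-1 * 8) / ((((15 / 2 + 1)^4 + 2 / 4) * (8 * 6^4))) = -1 / 6765849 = -0.00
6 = 6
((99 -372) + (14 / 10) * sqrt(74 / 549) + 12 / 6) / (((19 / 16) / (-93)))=403248 / 19 -3472 * sqrt(4514) / 5795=21183.33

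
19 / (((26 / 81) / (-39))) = -4617 / 2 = -2308.50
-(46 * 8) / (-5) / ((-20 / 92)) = -8464 / 25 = -338.56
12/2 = 6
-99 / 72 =-11 / 8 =-1.38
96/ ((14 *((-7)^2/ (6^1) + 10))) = 288/ 763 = 0.38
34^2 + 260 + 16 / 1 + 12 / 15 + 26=7294 / 5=1458.80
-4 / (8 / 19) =-19 / 2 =-9.50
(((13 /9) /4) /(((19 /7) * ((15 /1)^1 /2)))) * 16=728 /2565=0.28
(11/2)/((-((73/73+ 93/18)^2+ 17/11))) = -2178/15671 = -0.14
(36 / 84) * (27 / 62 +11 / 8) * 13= 10.09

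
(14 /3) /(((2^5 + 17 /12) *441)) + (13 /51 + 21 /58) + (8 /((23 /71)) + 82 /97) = 1453687089479 /55572688458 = 26.16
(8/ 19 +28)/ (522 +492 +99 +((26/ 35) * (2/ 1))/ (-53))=1001700/ 39226697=0.03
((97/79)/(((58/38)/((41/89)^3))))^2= 16134436820088409/2608496259222472441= 0.01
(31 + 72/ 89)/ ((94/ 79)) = 223649/ 8366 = 26.73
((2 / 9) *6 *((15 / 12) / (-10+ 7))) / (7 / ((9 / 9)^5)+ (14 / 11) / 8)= -0.08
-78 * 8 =-624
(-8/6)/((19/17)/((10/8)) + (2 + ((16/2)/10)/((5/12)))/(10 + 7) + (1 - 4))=1700/2391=0.71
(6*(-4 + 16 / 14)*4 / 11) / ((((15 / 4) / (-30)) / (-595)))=-326400 / 11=-29672.73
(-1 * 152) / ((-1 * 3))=152 / 3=50.67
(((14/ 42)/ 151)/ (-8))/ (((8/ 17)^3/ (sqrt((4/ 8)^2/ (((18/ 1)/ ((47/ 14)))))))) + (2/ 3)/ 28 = 1/ 42 - 4913*sqrt(329)/ 155860992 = 0.02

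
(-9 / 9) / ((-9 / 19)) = 19 / 9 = 2.11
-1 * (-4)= 4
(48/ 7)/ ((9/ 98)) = 224/ 3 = 74.67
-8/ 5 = -1.60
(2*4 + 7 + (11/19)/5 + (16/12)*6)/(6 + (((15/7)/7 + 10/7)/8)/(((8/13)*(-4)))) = 27546624/7045105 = 3.91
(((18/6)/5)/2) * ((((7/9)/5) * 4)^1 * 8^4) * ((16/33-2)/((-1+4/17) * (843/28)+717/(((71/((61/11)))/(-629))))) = 3875995648/117932325543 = 0.03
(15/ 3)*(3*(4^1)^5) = 15360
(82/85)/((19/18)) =1476/1615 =0.91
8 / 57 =0.14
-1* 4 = -4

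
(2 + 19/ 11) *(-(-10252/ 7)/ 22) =248.13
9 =9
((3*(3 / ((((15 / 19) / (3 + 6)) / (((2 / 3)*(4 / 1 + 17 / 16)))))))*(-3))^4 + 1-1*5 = 2981326469512732481 / 2560000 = 1164580652153.41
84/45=28/15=1.87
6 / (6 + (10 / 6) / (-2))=36 / 31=1.16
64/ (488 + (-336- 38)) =32/ 57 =0.56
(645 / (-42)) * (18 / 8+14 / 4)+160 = 4015 / 56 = 71.70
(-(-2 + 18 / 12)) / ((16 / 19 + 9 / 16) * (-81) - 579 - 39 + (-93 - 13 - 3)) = -152 / 255595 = -0.00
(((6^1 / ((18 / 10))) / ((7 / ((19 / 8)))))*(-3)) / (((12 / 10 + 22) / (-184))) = 10925 / 406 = 26.91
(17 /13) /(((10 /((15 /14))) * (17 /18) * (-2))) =-27 /364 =-0.07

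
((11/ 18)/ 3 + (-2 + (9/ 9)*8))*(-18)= -335/ 3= -111.67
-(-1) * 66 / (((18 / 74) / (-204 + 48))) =-42328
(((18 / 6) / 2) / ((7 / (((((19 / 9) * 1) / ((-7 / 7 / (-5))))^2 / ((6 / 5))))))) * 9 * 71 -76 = 3184723 / 252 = 12637.79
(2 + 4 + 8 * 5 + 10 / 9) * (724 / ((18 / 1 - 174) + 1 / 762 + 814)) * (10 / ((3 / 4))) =3118876160 / 4512573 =691.15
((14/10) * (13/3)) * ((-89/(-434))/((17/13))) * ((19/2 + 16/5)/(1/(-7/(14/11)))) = -21012277/316200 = -66.45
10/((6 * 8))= 5/24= 0.21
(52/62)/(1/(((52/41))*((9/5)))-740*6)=-0.00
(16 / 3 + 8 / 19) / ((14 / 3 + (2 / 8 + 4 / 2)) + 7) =1312 / 3173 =0.41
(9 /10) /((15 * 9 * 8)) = 1 /1200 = 0.00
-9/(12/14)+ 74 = 127/2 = 63.50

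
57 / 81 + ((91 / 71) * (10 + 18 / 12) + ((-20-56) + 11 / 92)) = -10658963 / 176364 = -60.44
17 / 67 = 0.25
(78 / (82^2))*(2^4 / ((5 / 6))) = 1872 / 8405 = 0.22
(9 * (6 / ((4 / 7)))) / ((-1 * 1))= -189 / 2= -94.50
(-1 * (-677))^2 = 458329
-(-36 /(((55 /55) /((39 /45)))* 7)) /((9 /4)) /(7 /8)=1664 /735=2.26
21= 21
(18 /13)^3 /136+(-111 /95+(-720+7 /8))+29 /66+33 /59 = -39751507252709 /55266062280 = -719.28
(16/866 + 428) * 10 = 1853320/433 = 4280.18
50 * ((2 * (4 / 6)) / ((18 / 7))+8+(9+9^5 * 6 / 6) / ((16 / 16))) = 79739800 / 27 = 2953325.93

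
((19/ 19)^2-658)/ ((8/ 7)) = -4599/ 8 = -574.88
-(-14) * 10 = 140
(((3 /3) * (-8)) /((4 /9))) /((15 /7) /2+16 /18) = -2268 /247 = -9.18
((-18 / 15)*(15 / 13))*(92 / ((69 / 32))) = -768 / 13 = -59.08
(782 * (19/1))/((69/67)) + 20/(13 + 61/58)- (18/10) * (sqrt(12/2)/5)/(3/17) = 7055662/489- 51 * sqrt(6)/25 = 14423.76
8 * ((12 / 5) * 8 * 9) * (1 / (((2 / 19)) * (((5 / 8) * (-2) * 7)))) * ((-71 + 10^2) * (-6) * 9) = 411319296 / 175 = 2350395.98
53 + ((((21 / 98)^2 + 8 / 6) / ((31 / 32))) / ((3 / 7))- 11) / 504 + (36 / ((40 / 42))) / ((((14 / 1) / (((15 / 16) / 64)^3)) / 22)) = 6999954446418373 / 132112120283136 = 52.98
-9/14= -0.64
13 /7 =1.86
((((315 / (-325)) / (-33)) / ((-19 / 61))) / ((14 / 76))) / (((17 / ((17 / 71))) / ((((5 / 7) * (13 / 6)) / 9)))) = -61 / 49203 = -0.00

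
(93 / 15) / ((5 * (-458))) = -31 / 11450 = -0.00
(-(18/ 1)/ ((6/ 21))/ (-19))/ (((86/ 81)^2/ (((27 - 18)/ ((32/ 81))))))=67.01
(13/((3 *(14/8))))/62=26/651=0.04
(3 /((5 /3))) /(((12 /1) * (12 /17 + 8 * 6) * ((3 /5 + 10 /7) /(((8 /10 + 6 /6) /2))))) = 357 /261280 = 0.00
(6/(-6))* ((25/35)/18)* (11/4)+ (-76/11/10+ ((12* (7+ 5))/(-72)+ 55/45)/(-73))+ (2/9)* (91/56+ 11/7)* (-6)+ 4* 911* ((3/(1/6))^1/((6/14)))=309691589299/2023560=153042.95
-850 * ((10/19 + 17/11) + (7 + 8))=-3032800/209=-14511.00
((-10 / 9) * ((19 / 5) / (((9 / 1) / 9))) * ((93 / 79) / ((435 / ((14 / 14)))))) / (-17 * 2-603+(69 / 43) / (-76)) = 3849704 / 214621624575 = 0.00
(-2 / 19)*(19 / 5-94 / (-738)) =-14492 / 35055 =-0.41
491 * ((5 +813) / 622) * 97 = 19479443 / 311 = 62634.86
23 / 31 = 0.74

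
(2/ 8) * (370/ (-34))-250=-17185/ 68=-252.72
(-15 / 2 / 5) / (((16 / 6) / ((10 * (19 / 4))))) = -855 / 32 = -26.72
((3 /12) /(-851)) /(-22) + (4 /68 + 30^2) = 1145861305 /1273096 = 900.06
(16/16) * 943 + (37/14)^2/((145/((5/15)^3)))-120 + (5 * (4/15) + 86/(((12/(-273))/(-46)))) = 69692377969/767340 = 90823.34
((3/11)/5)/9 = 1/165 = 0.01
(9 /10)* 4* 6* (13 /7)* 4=5616 /35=160.46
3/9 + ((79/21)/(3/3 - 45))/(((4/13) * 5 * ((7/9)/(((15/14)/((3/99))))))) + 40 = 1244909/32928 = 37.81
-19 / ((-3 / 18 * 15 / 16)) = 608 / 5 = 121.60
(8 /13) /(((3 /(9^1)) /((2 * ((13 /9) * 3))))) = 16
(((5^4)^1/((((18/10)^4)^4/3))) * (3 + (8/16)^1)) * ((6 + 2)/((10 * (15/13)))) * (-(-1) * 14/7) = 1388549804687500/1853020188851841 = 0.75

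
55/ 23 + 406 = 9393/ 23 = 408.39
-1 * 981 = -981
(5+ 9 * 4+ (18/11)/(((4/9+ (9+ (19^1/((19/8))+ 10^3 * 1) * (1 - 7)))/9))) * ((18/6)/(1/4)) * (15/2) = 2205813510/597817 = 3689.78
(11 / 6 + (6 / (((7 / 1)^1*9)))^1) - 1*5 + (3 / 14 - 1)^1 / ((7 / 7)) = -27 / 7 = -3.86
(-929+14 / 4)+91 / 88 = -81353 / 88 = -924.47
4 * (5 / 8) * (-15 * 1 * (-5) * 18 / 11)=3375 / 11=306.82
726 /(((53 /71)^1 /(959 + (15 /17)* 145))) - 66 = 952407522 /901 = 1057056.07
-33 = -33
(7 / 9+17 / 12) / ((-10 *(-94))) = 79 / 33840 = 0.00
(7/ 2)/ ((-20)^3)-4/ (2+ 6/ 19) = -304077/ 176000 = -1.73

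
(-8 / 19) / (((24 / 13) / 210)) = -47.89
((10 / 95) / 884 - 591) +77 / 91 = -4956111 / 8398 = -590.15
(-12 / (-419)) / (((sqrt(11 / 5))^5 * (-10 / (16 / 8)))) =-60 * sqrt(55) / 557689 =-0.00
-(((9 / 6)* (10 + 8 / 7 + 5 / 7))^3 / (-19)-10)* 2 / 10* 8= 15959609 / 32585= 489.78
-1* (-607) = 607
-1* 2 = -2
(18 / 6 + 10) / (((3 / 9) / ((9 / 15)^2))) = 351 / 25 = 14.04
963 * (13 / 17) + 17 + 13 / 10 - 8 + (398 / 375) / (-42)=199925309 / 267750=746.69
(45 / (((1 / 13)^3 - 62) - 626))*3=-19773 / 100769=-0.20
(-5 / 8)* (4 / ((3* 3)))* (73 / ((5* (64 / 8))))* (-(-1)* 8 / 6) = -73 / 108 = -0.68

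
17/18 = 0.94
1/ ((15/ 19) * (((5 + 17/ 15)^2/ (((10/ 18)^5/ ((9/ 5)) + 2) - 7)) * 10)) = -12547505/ 749686104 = -0.02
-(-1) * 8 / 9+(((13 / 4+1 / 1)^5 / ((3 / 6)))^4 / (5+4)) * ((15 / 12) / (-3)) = -20321157033231265542241349 / 7421703487488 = -2738071800832.52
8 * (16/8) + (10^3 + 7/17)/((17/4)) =72652/289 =251.39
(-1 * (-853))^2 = 727609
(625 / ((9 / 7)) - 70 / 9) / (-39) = -1435 / 117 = -12.26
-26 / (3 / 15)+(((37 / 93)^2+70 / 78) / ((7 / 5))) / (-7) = -130.11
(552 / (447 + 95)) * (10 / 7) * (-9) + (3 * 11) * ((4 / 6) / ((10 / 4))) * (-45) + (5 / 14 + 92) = -1201701 / 3794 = -316.74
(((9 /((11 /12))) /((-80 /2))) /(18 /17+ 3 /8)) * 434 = -265608 /3575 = -74.30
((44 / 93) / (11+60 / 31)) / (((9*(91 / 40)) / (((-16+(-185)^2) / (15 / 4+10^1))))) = 23168 / 5213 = 4.44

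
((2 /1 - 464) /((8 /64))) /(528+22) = -168 /25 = -6.72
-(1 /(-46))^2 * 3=-3 /2116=-0.00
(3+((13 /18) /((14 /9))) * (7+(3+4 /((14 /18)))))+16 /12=3341 /294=11.36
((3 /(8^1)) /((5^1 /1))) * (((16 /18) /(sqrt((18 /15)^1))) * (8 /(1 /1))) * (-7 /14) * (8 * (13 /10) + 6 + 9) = -254 * sqrt(30) /225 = -6.18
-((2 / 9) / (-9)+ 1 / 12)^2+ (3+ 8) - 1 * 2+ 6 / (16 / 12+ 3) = 10.38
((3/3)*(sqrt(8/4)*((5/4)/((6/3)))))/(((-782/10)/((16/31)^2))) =-800*sqrt(2)/375751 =-0.00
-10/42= -5/21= -0.24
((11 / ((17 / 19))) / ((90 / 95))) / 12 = 3971 / 3672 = 1.08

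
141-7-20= 114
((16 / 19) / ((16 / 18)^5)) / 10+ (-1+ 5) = 1615529 / 389120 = 4.15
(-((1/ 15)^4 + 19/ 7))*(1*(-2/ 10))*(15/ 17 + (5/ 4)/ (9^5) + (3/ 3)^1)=1.02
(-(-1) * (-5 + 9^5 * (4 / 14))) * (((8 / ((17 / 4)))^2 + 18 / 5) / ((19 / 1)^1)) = 1218646286 / 192185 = 6341.01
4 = 4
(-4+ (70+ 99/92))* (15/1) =92565/92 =1006.14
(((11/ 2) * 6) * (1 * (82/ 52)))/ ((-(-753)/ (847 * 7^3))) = 131024971/ 6526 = 20077.38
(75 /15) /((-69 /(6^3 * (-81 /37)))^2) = 170061120 /724201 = 234.83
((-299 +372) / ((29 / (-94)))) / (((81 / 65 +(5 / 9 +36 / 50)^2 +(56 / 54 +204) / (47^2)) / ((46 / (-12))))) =305.81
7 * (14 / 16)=49 / 8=6.12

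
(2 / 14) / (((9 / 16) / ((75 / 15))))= 80 / 63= 1.27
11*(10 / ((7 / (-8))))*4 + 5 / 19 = -66845 / 133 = -502.59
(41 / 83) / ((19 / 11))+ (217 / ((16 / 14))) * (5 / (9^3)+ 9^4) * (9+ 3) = 5728718733074 / 383211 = 14949254.41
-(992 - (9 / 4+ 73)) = -3667 / 4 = -916.75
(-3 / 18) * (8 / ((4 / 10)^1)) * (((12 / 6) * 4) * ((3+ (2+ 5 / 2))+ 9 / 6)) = -240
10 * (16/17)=160/17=9.41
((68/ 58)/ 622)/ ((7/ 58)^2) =1972/ 15239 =0.13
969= 969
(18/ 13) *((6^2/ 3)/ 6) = 36/ 13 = 2.77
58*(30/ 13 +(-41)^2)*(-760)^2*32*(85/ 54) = 997013288704000/ 351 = 2840493700011.40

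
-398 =-398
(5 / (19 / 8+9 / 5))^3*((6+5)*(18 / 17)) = 1584000000 / 79176871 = 20.01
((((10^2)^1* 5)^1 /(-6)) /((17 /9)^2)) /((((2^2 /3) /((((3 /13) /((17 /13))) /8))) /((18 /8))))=-273375 /314432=-0.87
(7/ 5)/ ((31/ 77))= 539/ 155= 3.48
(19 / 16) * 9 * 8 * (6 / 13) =513 / 13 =39.46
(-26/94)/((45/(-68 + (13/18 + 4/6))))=15587/38070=0.41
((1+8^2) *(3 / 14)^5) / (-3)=-5265 / 537824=-0.01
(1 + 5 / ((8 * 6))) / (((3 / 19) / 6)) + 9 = 1223 / 24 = 50.96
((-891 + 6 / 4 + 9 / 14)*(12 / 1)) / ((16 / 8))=-37332 / 7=-5333.14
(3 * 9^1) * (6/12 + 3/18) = 18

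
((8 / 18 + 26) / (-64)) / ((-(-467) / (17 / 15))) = -2023 / 2017440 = -0.00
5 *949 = 4745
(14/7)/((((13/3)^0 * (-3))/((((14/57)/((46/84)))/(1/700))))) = -274400/1311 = -209.31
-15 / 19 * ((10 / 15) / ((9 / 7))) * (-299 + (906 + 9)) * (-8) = 344960 / 171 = 2017.31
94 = 94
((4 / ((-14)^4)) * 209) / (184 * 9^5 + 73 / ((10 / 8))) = 0.00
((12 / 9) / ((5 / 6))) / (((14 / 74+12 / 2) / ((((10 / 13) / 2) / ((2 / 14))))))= 2072 / 2977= 0.70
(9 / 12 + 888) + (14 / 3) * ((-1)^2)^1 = 10721 / 12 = 893.42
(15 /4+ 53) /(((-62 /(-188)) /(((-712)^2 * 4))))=10817171072 /31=348941002.32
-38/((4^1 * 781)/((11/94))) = -19/13348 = -0.00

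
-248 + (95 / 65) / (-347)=-1118747 / 4511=-248.00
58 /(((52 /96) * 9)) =464 /39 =11.90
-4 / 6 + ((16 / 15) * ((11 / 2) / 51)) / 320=-20389 / 30600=-0.67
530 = 530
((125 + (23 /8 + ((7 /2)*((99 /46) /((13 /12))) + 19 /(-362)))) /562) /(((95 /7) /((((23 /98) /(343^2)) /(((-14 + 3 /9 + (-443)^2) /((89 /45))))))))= 21197041 /59663915037900438720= 0.00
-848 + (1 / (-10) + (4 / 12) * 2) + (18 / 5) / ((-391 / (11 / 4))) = -994069 / 1173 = -847.46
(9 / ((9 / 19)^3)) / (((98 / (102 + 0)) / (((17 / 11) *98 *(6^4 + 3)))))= 1716629366 / 99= 17339690.57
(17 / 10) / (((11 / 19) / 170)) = 5491 / 11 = 499.18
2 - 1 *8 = -6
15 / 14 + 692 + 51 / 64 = 693.87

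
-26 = -26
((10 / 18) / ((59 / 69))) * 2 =230 / 177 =1.30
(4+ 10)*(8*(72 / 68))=2016 / 17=118.59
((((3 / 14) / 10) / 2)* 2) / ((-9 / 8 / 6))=-4 / 35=-0.11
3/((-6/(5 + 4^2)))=-21/2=-10.50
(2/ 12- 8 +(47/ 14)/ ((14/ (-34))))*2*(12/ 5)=-3760/ 49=-76.73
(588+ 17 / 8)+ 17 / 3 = 14299 / 24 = 595.79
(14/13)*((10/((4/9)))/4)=315/52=6.06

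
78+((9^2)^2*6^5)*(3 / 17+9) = 7958861742 / 17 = 468168337.76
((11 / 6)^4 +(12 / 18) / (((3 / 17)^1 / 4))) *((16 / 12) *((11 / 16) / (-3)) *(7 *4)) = -2635325 / 11664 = -225.94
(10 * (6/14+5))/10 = 38/7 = 5.43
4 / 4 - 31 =-30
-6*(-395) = 2370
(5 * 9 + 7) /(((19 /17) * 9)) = 884 /171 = 5.17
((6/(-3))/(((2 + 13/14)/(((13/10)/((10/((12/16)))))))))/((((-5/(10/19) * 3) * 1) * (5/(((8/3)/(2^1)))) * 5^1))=182/1460625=0.00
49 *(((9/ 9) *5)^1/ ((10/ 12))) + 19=313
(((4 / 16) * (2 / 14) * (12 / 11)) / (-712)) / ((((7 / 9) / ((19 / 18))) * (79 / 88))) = -57 / 689038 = -0.00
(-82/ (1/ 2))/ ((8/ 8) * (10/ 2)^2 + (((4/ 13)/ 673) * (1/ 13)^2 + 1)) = -121243642/ 19221555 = -6.31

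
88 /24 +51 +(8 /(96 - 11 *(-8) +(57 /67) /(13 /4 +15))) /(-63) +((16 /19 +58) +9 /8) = 247035640655 /2155011768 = 114.63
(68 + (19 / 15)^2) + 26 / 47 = 741917 / 10575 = 70.16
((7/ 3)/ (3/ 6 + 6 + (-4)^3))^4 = 38416/ 14166950625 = 0.00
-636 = -636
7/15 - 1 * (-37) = 562/15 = 37.47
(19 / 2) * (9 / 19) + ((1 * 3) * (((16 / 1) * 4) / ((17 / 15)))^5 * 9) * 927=40815926496473578713 / 2839714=14373252551656.11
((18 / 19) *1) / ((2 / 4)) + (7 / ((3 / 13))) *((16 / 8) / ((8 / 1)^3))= 29377 / 14592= 2.01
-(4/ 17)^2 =-16/ 289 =-0.06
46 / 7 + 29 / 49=351 / 49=7.16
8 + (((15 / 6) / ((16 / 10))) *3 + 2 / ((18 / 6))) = 13.35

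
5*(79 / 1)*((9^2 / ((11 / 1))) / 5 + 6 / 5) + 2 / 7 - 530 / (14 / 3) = 72568 / 77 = 942.44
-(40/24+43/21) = -26/7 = -3.71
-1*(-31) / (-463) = -31 / 463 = -0.07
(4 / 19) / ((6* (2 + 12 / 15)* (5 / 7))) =1 / 57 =0.02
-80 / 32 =-5 / 2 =-2.50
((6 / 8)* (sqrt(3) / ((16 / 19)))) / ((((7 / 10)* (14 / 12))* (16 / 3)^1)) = 2565* sqrt(3) / 12544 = 0.35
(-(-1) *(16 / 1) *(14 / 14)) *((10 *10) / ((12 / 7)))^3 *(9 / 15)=17150000 / 9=1905555.56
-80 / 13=-6.15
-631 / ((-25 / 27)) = 17037 / 25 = 681.48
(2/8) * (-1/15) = -1/60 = -0.02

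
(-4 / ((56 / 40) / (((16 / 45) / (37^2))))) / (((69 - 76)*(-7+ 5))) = -0.00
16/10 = 8/5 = 1.60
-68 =-68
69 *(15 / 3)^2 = 1725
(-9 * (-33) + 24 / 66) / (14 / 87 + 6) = 284577 / 5896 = 48.27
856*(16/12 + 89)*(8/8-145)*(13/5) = -144753024/5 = -28950604.80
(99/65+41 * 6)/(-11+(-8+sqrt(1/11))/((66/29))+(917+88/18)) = 96855651288/355054864031 - 277149114 * sqrt(11)/23078566162015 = 0.27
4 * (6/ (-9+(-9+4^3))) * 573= 6876/ 23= 298.96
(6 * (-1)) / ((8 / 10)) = -15 / 2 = -7.50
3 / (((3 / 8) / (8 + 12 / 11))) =72.73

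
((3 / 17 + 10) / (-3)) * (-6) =346 / 17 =20.35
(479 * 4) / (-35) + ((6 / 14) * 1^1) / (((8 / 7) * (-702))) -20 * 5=-10138787 / 65520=-154.74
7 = 7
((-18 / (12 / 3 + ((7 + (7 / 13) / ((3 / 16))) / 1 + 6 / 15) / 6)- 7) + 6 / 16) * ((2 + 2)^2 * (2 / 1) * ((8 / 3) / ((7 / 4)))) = -66902912 / 140343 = -476.71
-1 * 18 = -18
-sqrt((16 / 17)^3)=-64 * sqrt(17) / 289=-0.91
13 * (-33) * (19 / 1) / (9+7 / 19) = -154869 / 178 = -870.05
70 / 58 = 35 / 29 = 1.21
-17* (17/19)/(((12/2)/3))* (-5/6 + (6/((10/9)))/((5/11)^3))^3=-2773040753376879697/2003906250000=-1383817.61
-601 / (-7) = 601 / 7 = 85.86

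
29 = 29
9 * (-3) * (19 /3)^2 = -1083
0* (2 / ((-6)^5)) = 0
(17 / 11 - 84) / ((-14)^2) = -0.42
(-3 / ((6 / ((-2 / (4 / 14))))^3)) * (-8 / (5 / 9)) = -343 / 5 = -68.60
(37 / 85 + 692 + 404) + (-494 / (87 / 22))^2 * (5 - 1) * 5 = 201498228893 / 643365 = 313194.27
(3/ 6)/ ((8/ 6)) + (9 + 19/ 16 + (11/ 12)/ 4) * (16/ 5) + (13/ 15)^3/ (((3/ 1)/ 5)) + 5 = 644651/ 16200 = 39.79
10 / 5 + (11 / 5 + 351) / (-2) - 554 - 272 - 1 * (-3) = -4988 / 5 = -997.60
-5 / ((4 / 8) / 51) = -510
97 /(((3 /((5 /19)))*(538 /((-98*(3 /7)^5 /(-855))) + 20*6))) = 873 /33320699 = 0.00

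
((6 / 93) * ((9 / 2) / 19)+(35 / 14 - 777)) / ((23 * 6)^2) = -0.04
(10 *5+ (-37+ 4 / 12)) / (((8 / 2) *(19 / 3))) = 10 / 19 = 0.53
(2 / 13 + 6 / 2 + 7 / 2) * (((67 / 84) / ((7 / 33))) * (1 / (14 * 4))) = 127501 / 285376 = 0.45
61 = 61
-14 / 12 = -7 / 6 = -1.17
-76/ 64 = -19/ 16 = -1.19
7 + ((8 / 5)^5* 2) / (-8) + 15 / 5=23058 / 3125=7.38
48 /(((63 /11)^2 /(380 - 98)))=181984 /441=412.66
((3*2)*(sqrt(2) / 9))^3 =0.84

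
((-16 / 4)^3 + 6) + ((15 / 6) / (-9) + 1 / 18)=-524 / 9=-58.22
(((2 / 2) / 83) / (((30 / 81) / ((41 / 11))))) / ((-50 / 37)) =-0.09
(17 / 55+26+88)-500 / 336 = 521233 / 4620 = 112.82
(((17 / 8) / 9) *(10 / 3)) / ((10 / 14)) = 1.10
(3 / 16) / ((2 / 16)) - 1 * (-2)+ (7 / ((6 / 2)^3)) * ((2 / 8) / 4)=3.52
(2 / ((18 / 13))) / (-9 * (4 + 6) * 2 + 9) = -13 / 1539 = -0.01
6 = 6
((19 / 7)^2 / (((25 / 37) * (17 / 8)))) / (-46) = -0.11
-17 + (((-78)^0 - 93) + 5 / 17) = -1848 / 17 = -108.71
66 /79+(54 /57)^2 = 49422 /28519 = 1.73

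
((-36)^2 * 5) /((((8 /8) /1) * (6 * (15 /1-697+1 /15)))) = -16200 /10229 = -1.58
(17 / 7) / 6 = 17 / 42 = 0.40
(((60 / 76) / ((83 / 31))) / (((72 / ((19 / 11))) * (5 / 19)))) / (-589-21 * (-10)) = -589 / 8304648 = -0.00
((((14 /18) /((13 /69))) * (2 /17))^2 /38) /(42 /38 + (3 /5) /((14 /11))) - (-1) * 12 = 12.00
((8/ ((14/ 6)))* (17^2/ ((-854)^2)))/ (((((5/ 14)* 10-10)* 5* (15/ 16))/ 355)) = -656608/ 41024025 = -0.02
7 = 7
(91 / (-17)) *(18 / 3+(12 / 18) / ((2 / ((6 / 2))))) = -637 / 17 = -37.47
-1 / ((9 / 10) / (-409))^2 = -16728100 / 81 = -206519.75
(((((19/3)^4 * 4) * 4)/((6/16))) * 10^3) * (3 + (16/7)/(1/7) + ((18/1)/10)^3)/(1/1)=414224777216/243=1704628712.82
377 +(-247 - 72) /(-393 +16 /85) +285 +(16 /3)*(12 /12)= 66926123 /100167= 668.15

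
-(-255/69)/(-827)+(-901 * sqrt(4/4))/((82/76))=-651244483/779861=-835.08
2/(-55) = -2/55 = -0.04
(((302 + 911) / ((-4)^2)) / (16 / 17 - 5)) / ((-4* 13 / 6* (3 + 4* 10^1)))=20621 / 411424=0.05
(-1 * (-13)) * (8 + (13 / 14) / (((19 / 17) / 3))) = 36283 / 266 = 136.40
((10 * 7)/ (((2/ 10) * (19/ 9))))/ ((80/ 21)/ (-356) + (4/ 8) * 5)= 2354940/ 35359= 66.60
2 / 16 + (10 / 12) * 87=581 / 8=72.62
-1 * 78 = -78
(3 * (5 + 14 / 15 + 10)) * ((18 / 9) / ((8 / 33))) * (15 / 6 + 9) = 181401 / 40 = 4535.02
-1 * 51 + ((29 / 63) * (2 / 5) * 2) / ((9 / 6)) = -47963 / 945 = -50.75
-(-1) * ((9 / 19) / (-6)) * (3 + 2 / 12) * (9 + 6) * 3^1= -45 / 4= -11.25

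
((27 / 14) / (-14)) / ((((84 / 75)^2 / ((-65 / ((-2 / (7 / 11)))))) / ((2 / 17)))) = -1096875 / 4105024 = -0.27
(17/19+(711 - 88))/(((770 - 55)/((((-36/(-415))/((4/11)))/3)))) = 35562/512525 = 0.07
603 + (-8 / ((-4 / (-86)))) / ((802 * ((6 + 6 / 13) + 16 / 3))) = 55613013 / 92230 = 602.98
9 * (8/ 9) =8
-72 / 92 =-18 / 23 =-0.78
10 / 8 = 5 / 4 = 1.25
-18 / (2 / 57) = -513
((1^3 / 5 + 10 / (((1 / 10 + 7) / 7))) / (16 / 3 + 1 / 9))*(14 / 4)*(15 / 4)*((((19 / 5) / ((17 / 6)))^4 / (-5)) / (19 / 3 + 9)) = -1.02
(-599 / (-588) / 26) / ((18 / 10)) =2995 / 137592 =0.02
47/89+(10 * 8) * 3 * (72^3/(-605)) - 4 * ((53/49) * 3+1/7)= -78138129297/527681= -148078.35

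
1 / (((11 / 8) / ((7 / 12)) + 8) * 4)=7 / 290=0.02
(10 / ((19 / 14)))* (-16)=-2240 / 19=-117.89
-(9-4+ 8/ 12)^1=-17/ 3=-5.67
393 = 393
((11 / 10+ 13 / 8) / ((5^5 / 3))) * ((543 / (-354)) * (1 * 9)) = -532683 / 14750000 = -0.04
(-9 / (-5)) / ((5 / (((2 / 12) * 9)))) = 27 / 50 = 0.54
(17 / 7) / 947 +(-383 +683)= 1988717 / 6629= 300.00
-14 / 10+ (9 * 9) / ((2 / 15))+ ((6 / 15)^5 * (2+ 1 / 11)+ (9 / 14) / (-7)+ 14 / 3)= 3085924442 / 5053125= 610.70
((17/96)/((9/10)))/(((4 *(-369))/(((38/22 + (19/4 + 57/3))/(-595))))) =1121/196390656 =0.00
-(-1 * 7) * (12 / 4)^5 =1701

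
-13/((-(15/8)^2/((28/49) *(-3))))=-3328/525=-6.34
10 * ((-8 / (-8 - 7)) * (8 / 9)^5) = 524288 / 177147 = 2.96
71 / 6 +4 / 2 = 83 / 6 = 13.83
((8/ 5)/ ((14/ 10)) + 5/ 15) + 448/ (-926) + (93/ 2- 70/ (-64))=15116897/ 311136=48.59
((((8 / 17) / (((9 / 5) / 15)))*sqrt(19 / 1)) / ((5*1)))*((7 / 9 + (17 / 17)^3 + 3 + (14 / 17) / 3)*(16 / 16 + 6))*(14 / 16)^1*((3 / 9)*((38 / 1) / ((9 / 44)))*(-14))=-4433124080*sqrt(19) / 210681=-91719.42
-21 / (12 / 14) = -49 / 2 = -24.50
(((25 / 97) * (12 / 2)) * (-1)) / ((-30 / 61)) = 305 / 97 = 3.14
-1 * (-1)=1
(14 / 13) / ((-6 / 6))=-14 / 13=-1.08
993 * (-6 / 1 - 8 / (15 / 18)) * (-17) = 1316718 / 5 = 263343.60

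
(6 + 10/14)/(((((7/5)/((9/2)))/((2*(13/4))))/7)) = 27495/28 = 981.96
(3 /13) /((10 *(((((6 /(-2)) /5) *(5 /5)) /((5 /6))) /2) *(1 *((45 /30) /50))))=-2.14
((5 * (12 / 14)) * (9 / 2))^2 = 18225 / 49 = 371.94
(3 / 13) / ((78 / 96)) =48 / 169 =0.28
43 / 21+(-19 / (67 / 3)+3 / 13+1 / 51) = 150006 / 103649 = 1.45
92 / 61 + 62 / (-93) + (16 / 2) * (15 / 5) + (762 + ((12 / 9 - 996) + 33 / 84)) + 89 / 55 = -58002529 / 281820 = -205.81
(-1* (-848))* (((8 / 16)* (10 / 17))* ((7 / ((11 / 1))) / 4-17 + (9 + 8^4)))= 1019634.97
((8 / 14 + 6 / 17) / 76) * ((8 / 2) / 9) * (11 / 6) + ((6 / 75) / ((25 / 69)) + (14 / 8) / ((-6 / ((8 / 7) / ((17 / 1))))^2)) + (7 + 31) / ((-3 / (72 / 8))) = -73793391863 / 648624375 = -113.77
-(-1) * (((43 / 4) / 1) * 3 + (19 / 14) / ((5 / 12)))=4971 / 140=35.51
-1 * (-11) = 11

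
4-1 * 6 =-2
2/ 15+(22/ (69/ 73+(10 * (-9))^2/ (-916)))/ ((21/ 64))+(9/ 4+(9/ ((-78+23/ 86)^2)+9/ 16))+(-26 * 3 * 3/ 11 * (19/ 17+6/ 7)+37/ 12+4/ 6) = -289959476755781993/ 6619856370850800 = -43.80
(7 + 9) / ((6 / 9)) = 24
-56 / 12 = -14 / 3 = -4.67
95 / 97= 0.98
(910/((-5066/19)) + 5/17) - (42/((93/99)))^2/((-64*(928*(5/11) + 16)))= -81660038359/26795816704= -3.05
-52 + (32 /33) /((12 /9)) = -564 /11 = -51.27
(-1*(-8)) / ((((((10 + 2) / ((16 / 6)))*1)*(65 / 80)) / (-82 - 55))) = -35072 / 117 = -299.76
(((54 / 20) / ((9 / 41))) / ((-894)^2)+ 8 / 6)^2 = 1402014660489 / 788615041600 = 1.78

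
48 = 48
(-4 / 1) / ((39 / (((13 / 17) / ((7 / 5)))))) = -20 / 357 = -0.06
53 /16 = 3.31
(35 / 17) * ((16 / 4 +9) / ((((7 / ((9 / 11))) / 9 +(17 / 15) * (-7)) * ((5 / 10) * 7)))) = -26325 / 24038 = -1.10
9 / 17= 0.53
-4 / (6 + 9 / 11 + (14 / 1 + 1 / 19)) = -418 / 2181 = -0.19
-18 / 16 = -9 / 8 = -1.12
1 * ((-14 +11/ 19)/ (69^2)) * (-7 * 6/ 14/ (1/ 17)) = 1445/ 10051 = 0.14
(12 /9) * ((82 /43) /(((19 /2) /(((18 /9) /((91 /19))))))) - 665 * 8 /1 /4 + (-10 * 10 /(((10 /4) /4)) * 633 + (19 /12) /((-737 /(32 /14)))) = -887744163770 /8651643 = -102609.89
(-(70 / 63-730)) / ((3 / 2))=13120 / 27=485.93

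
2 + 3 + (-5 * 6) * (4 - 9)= 155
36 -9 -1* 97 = -70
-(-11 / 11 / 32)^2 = -1 / 1024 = -0.00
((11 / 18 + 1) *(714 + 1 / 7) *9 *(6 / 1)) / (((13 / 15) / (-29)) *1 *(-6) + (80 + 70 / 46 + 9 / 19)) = 27558262245 / 36449014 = 756.08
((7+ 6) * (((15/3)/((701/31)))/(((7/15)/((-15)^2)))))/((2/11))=74806875/9814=7622.47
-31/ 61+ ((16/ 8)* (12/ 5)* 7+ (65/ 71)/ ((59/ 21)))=42695902/ 1277645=33.42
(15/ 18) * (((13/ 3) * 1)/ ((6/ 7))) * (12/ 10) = 91/ 18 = 5.06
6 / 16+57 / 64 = 81 / 64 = 1.27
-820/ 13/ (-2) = 31.54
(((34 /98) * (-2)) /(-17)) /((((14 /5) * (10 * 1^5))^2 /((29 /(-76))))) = -29 /1459808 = -0.00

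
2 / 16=1 / 8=0.12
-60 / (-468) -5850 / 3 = -1949.87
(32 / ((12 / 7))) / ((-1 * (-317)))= 56 / 951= 0.06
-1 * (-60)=60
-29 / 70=-0.41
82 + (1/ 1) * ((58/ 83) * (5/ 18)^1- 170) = -65591/ 747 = -87.81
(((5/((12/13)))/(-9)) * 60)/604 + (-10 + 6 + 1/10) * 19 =-2015663/27180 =-74.16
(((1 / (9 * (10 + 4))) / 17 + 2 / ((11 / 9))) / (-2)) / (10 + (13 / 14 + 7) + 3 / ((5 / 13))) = -192835 / 6062166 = -0.03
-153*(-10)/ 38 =765/ 19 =40.26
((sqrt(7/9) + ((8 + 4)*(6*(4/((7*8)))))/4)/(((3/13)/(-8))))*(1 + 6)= -312 -728*sqrt(7)/9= -526.01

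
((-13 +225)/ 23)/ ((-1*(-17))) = 212/ 391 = 0.54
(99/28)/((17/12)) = 297/119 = 2.50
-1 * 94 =-94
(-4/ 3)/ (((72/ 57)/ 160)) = -1520/ 9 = -168.89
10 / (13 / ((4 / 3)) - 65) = -0.18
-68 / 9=-7.56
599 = 599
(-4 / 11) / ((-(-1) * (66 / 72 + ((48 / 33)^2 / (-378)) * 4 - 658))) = 33264 / 60109403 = 0.00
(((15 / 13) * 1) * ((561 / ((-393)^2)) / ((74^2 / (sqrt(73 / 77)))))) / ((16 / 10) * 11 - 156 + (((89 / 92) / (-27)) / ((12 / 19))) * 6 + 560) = 527850 * sqrt(5621) / 22371178164735491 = 0.00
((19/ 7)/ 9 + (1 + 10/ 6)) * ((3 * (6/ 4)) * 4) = 374/ 7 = 53.43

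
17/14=1.21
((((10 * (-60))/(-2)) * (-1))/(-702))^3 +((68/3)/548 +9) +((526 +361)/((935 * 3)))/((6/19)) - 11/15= 3851829291019/410317234470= 9.39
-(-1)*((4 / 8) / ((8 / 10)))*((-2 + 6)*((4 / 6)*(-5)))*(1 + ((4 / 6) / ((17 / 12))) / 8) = -8.82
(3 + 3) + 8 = 14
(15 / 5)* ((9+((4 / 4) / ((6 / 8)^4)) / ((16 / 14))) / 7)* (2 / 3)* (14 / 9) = 3812 / 729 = 5.23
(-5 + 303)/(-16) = -149/8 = -18.62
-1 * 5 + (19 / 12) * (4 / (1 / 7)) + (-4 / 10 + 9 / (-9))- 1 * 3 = 524 / 15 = 34.93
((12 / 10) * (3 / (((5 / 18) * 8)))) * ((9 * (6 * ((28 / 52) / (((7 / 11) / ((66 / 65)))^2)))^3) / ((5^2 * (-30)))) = -1921408721225838675072 / 177604652584912109375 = -10.82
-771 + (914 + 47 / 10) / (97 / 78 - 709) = -213173568 / 276025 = -772.30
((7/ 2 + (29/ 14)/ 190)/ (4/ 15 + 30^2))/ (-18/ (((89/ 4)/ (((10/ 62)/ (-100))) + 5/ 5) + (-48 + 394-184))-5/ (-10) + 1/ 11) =21881277/ 3322883704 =0.01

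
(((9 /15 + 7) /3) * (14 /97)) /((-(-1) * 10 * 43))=266 /312825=0.00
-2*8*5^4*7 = -70000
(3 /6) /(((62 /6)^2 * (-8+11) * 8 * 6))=1 /30752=0.00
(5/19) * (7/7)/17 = 5/323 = 0.02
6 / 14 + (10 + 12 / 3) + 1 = 108 / 7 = 15.43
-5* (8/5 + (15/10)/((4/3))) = -109/8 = -13.62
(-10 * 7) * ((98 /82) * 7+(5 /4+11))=-118335 /82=-1443.11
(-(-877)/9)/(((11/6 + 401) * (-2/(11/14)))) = -9647/101514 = -0.10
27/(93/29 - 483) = -87/1546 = -0.06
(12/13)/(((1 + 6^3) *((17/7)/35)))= 420/6851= 0.06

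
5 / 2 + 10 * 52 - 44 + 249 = 1455 / 2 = 727.50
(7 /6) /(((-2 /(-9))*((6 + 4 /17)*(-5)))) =-357 /2120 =-0.17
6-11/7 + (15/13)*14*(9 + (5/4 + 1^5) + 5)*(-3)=-10963/14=-783.07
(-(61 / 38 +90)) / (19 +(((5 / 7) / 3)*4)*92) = -73101 / 85082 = -0.86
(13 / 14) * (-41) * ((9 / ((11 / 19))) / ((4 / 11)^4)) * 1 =-121311333 / 3584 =-33848.03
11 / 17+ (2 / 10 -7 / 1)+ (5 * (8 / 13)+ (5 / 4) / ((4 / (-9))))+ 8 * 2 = 178771 / 17680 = 10.11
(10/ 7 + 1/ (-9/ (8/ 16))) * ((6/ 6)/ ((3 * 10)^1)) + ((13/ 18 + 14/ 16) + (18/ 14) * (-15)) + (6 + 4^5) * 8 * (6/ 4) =93308221/ 7560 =12342.36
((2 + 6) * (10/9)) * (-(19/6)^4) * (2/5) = -260642/729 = -357.53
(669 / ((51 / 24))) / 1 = 5352 / 17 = 314.82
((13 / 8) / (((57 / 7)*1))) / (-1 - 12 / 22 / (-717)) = -0.20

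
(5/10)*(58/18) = 29/18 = 1.61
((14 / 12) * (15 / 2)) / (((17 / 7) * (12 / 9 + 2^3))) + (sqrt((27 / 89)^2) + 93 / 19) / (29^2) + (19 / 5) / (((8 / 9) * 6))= 1068309057 / 967049080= 1.10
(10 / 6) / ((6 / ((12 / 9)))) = 10 / 27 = 0.37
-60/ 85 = -12/ 17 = -0.71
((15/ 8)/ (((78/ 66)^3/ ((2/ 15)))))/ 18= 1331/ 158184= 0.01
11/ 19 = 0.58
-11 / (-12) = 11 / 12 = 0.92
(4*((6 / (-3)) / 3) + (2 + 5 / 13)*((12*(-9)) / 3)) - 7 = -3725 / 39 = -95.51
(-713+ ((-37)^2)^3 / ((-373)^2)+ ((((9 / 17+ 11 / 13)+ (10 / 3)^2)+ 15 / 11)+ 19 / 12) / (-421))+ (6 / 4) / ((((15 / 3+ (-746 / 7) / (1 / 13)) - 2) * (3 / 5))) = 879417905865369795631 / 49605286251966588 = 17728.31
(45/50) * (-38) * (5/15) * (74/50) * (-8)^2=-134976/125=-1079.81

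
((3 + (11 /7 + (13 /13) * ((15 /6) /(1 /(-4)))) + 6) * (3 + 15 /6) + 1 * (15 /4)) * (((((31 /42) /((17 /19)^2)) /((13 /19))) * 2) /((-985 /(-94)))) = 1928757659 /1087989630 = 1.77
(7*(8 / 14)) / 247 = 4 / 247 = 0.02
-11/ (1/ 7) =-77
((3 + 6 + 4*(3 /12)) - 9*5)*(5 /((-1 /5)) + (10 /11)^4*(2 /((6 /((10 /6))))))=113547875 /131769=861.72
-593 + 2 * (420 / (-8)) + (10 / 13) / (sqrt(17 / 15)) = -697.28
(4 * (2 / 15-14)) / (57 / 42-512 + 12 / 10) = 11648 / 106983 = 0.11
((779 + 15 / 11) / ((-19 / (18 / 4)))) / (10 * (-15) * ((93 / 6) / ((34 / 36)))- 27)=72964 / 982509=0.07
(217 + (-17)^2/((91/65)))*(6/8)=2223/7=317.57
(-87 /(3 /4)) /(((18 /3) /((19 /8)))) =-551 /12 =-45.92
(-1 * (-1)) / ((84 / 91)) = 13 / 12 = 1.08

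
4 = 4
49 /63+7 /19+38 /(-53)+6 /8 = 42749 /36252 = 1.18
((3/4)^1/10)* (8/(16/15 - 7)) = -9/89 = -0.10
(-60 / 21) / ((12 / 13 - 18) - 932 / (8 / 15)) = 520 / 321153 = 0.00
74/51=1.45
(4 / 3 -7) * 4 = -68 / 3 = -22.67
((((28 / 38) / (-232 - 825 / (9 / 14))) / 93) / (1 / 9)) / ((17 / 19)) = -0.00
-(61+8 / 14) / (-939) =431 / 6573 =0.07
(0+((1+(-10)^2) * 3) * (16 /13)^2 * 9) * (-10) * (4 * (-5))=139622400 /169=826168.05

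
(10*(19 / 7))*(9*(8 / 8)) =1710 / 7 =244.29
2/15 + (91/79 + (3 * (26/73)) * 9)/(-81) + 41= 95761948/2335635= 41.00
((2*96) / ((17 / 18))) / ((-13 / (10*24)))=-829440 / 221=-3753.12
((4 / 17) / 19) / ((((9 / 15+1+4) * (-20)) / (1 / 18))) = -0.00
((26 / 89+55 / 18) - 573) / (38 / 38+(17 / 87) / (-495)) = -4366709655 / 7662544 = -569.88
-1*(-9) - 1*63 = -54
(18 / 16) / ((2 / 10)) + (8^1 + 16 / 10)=609 / 40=15.22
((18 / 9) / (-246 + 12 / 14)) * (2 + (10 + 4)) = -56 / 429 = -0.13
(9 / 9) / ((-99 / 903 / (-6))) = 602 / 11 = 54.73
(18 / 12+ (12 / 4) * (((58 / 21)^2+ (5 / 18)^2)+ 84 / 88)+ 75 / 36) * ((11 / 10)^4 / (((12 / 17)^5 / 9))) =2222.78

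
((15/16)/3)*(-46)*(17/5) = -391/8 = -48.88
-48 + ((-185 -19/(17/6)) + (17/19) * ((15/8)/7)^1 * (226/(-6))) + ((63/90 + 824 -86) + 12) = 45397883/90440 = 501.97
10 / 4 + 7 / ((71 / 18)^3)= 1871203 / 715822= 2.61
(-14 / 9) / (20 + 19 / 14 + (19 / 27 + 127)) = -588 / 56345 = -0.01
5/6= 0.83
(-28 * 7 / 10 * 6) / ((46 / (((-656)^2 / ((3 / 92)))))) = -168691712 / 5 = -33738342.40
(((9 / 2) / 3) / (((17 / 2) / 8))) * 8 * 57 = 643.76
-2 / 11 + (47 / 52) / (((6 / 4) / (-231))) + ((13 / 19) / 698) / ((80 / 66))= -10572670293 / 75858640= -139.37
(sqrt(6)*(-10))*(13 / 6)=-65*sqrt(6) / 3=-53.07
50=50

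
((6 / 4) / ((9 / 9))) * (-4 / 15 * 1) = -2 / 5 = -0.40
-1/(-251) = 1/251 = 0.00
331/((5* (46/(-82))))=-13571/115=-118.01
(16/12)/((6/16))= 32/9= 3.56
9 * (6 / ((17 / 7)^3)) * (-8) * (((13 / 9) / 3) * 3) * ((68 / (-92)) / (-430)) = -107016 / 1429105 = -0.07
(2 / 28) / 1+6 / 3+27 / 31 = 1277 / 434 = 2.94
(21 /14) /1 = 1.50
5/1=5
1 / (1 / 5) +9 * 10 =95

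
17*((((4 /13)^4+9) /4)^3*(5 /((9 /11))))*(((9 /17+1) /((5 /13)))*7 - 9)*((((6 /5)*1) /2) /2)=60001027760568064775 /8946464687032704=6706.67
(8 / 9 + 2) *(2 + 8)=260 / 9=28.89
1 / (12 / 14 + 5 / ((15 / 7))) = 21 / 67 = 0.31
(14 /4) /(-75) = -7 /150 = -0.05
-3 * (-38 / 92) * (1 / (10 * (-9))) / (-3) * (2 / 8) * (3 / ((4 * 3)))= 19 / 66240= 0.00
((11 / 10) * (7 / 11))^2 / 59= 49 / 5900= 0.01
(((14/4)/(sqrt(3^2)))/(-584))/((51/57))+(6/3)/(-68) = -1885/59568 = -0.03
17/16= 1.06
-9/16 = -0.56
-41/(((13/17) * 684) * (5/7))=-4879/44460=-0.11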